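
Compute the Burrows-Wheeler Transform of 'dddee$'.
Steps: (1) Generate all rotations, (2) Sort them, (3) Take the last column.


Rotations (sorted):
  0: $dddee -> last char: e
  1: dddee$ -> last char: $
  2: ddee$d -> last char: d
  3: dee$dd -> last char: d
  4: e$ddde -> last char: e
  5: ee$ddd -> last char: d


BWT = e$dded


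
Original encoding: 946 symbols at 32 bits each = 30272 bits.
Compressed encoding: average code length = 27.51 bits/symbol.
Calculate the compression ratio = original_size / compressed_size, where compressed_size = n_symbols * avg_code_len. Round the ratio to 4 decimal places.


original_size = n_symbols * orig_bits = 946 * 32 = 30272 bits
compressed_size = n_symbols * avg_code_len = 946 * 27.51 = 26024.46 bits
ratio = original_size / compressed_size = 30272 / 26024.46 = 1.1632

Compression ratio = 1.1632


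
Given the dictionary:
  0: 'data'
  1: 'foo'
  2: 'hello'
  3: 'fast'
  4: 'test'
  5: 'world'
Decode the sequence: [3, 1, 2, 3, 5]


Look up each index in the dictionary:
  3 -> 'fast'
  1 -> 'foo'
  2 -> 'hello'
  3 -> 'fast'
  5 -> 'world'

Decoded: "fast foo hello fast world"


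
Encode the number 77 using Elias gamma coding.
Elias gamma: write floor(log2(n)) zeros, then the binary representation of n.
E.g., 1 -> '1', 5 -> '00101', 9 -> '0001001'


num_bits = floor(log2(77)) + 1 = 7
leading_zeros = num_bits - 1 = 6
binary(77) = 1001101

Elias gamma(77) = '000000' + '1001101' = 0000001001101 (13 bits)


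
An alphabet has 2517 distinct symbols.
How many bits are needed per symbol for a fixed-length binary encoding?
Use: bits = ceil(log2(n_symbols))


log2(2517) = 11.2975
Bracket: 2^11 = 2048 < 2517 <= 2^12 = 4096
So ceil(log2(2517)) = 12

bits = ceil(log2(2517)) = ceil(11.2975) = 12 bits


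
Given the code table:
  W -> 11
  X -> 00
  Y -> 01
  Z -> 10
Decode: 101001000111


Decoding:
10 -> Z
10 -> Z
01 -> Y
00 -> X
01 -> Y
11 -> W


Result: ZZYXYW


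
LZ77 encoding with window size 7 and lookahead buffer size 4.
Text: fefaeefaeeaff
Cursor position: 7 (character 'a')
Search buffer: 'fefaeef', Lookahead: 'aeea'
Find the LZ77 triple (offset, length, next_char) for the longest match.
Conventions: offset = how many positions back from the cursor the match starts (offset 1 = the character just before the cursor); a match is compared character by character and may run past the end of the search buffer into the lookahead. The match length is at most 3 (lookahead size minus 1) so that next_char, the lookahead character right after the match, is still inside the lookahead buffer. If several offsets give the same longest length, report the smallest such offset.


Try each offset into the search buffer:
  offset=1 (pos 6, char 'f'): match length 0
  offset=2 (pos 5, char 'e'): match length 0
  offset=3 (pos 4, char 'e'): match length 0
  offset=4 (pos 3, char 'a'): match length 3
  offset=5 (pos 2, char 'f'): match length 0
  offset=6 (pos 1, char 'e'): match length 0
  offset=7 (pos 0, char 'f'): match length 0
Longest match has length 3 at offset 4.
next_char = character at position 7 + 3 = 10 -> 'a'

Best match: offset=4, length=3 (matching 'aee' starting at position 3)
LZ77 triple: (4, 3, 'a')


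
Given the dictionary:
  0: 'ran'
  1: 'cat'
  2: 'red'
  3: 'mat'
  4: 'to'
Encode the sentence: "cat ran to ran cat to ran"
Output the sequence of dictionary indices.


Look up each word in the dictionary:
  'cat' -> 1
  'ran' -> 0
  'to' -> 4
  'ran' -> 0
  'cat' -> 1
  'to' -> 4
  'ran' -> 0

Encoded: [1, 0, 4, 0, 1, 4, 0]


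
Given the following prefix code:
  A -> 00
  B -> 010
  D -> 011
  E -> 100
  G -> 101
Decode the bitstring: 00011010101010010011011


Decoding step by step:
Bits 00 -> A
Bits 011 -> D
Bits 010 -> B
Bits 101 -> G
Bits 010 -> B
Bits 010 -> B
Bits 011 -> D
Bits 011 -> D


Decoded message: ADBGBBDD


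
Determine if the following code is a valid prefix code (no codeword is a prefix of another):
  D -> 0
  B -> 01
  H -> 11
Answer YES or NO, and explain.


Checking each pair (does one codeword prefix another?):
  D='0' vs B='01': prefix -- VIOLATION

NO -- this is NOT a valid prefix code. D (0) is a prefix of B (01).


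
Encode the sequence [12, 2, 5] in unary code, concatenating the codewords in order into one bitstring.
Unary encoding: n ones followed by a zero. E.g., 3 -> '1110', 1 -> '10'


Encode each number as n ones followed by a terminating 0:
  12 -> 1111111111110 (13 bits)
  2 -> 110 (3 bits)
  5 -> 111110 (6 bits)
Total length = 13 + 3 + 6 = 22 bits.

Unary([12, 2, 5]) = 1111111111110110111110 (22 bits)


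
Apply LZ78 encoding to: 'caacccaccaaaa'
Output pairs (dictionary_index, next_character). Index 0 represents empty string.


LZ78 encoding steps:
Dictionary: {0: ''}
Step 1: w='' (idx 0), next='c' -> output (0, 'c'), add 'c' as idx 1
Step 2: w='' (idx 0), next='a' -> output (0, 'a'), add 'a' as idx 2
Step 3: w='a' (idx 2), next='c' -> output (2, 'c'), add 'ac' as idx 3
Step 4: w='c' (idx 1), next='c' -> output (1, 'c'), add 'cc' as idx 4
Step 5: w='ac' (idx 3), next='c' -> output (3, 'c'), add 'acc' as idx 5
Step 6: w='a' (idx 2), next='a' -> output (2, 'a'), add 'aa' as idx 6
Step 7: w='aa' (idx 6), end of input -> output (6, '')


Encoded: [(0, 'c'), (0, 'a'), (2, 'c'), (1, 'c'), (3, 'c'), (2, 'a'), (6, '')]


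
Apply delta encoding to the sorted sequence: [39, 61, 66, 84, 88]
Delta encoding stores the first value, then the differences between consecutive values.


First value: 39
Deltas:
  61 - 39 = 22
  66 - 61 = 5
  84 - 66 = 18
  88 - 84 = 4


Delta encoded: [39, 22, 5, 18, 4]


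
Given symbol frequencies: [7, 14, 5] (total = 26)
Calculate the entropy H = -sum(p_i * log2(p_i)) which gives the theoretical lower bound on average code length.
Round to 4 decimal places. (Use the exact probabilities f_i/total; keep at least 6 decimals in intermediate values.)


Per-symbol terms -p_i * log2(p_i) with p_i = f_i/26:
  p = 7/26 = 0.269231: log2(p) = -1.893085, -p*log2(p) = 0.509677
  p = 14/26 = 0.538462: log2(p) = -0.893085, -p*log2(p) = 0.480892
  p = 5/26 = 0.192308: log2(p) = -2.378512, -p*log2(p) = 0.457406
H = 0.509677 + 0.480892 + 0.457406 = 1.447975

H = 1.448 bits/symbol


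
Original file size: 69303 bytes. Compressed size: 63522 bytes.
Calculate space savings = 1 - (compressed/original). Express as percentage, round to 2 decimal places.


ratio = compressed/original = 63522/69303 = 0.916584
savings = 1 - ratio = 1 - 0.916584 = 0.083416
as a percentage: 0.083416 * 100 = 8.34%

Space savings = 1 - 63522/69303 = 8.34%


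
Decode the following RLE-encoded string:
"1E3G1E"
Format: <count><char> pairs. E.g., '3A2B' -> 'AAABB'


Expanding each <count><char> pair:
  1E -> 'E'
  3G -> 'GGG'
  1E -> 'E'

Decoded = EGGGE


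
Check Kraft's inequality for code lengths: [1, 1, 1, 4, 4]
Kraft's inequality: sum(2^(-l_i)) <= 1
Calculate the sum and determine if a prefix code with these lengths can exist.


Sum = 2^(-1) + 2^(-1) + 2^(-1) + 2^(-4) + 2^(-4)
    = 0.5 + 0.5 + 0.5 + 0.0625 + 0.0625
    = 26/16 = 1.625
Since 1.625 > 1, Kraft's inequality is NOT satisfied.
A prefix code with these lengths CANNOT exist.

Kraft sum = 1.625. Not satisfied.


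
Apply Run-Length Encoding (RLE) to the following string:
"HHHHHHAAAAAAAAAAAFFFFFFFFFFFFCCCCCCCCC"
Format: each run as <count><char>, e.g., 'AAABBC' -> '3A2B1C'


Scanning runs left to right:
  i=0: run of 'H' x 6 -> '6H'
  i=6: run of 'A' x 11 -> '11A'
  i=17: run of 'F' x 12 -> '12F'
  i=29: run of 'C' x 9 -> '9C'

RLE = 6H11A12F9C


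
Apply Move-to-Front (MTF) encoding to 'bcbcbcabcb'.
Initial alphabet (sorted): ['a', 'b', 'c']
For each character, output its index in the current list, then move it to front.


MTF encoding:
'b': index 1 in ['a', 'b', 'c'] -> ['b', 'a', 'c']
'c': index 2 in ['b', 'a', 'c'] -> ['c', 'b', 'a']
'b': index 1 in ['c', 'b', 'a'] -> ['b', 'c', 'a']
'c': index 1 in ['b', 'c', 'a'] -> ['c', 'b', 'a']
'b': index 1 in ['c', 'b', 'a'] -> ['b', 'c', 'a']
'c': index 1 in ['b', 'c', 'a'] -> ['c', 'b', 'a']
'a': index 2 in ['c', 'b', 'a'] -> ['a', 'c', 'b']
'b': index 2 in ['a', 'c', 'b'] -> ['b', 'a', 'c']
'c': index 2 in ['b', 'a', 'c'] -> ['c', 'b', 'a']
'b': index 1 in ['c', 'b', 'a'] -> ['b', 'c', 'a']


Output: [1, 2, 1, 1, 1, 1, 2, 2, 2, 1]


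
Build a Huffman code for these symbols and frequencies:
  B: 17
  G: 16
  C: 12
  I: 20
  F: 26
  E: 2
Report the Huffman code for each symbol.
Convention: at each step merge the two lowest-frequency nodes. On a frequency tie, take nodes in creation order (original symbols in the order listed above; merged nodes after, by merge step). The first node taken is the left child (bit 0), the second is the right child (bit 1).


Huffman tree construction:
Step 1: Merge E(2) + C(12) = 14
Step 2: Merge (E+C)(14) + G(16) = 30
Step 3: Merge B(17) + I(20) = 37
Step 4: Merge F(26) + ((E+C)+G)(30) = 56
Step 5: Merge (B+I)(37) + (F+((E+C)+G))(56) = 93
Read each symbol's code off the tree from the root (left child = 0, right child = 1).

Codes:
  B: 00 (length 2)
  G: 111 (length 3)
  C: 1101 (length 4)
  I: 01 (length 2)
  F: 10 (length 2)
  E: 1100 (length 4)
Average code length: 230/93 = 2.4731 bits/symbol


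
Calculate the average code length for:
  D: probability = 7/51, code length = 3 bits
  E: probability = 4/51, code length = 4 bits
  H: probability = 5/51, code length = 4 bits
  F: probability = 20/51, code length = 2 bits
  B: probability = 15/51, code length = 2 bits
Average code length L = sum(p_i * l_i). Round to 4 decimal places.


Weighted contributions p_i * l_i:
  D: (7/51) * 3 = 21/51
  E: (4/51) * 4 = 16/51
  H: (5/51) * 4 = 20/51
  F: (20/51) * 2 = 40/51
  B: (15/51) * 2 = 30/51
Sum = (21 + 16 + 20 + 40 + 30)/51 = 127/51

L = 127/51 = 2.4902 bits/symbol


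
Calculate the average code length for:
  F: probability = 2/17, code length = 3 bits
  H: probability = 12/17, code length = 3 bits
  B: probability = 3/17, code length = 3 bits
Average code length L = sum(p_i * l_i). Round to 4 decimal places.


Weighted contributions p_i * l_i:
  F: (2/17) * 3 = 6/17
  H: (12/17) * 3 = 36/17
  B: (3/17) * 3 = 9/17
Sum = (6 + 36 + 9)/17 = 51/17

L = 51/17 = 3.0000 bits/symbol


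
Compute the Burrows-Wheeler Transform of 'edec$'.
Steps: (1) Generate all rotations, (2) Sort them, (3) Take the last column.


Rotations (sorted):
  0: $edec -> last char: c
  1: c$ede -> last char: e
  2: dec$e -> last char: e
  3: ec$ed -> last char: d
  4: edec$ -> last char: $


BWT = ceed$


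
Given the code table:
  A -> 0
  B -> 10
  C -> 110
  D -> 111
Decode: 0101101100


Decoding:
0 -> A
10 -> B
110 -> C
110 -> C
0 -> A


Result: ABCCA


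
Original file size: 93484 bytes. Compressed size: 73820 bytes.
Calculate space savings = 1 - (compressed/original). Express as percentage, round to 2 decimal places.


ratio = compressed/original = 73820/93484 = 0.789654
savings = 1 - ratio = 1 - 0.789654 = 0.210346
as a percentage: 0.210346 * 100 = 21.03%

Space savings = 1 - 73820/93484 = 21.03%


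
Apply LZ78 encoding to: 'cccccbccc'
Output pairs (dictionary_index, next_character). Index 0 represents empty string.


LZ78 encoding steps:
Dictionary: {0: ''}
Step 1: w='' (idx 0), next='c' -> output (0, 'c'), add 'c' as idx 1
Step 2: w='c' (idx 1), next='c' -> output (1, 'c'), add 'cc' as idx 2
Step 3: w='cc' (idx 2), next='b' -> output (2, 'b'), add 'ccb' as idx 3
Step 4: w='cc' (idx 2), next='c' -> output (2, 'c'), add 'ccc' as idx 4


Encoded: [(0, 'c'), (1, 'c'), (2, 'b'), (2, 'c')]


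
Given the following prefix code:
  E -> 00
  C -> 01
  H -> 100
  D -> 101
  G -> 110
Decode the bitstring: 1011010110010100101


Decoding step by step:
Bits 101 -> D
Bits 101 -> D
Bits 01 -> C
Bits 100 -> H
Bits 101 -> D
Bits 00 -> E
Bits 101 -> D


Decoded message: DDCHDED


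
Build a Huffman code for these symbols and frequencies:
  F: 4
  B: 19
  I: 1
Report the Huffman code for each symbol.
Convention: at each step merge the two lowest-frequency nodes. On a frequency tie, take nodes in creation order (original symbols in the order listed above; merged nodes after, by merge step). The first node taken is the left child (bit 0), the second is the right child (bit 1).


Huffman tree construction:
Step 1: Merge I(1) + F(4) = 5
Step 2: Merge (I+F)(5) + B(19) = 24
Read each symbol's code off the tree from the root (left child = 0, right child = 1).

Codes:
  F: 01 (length 2)
  B: 1 (length 1)
  I: 00 (length 2)
Average code length: 29/24 = 1.2083 bits/symbol


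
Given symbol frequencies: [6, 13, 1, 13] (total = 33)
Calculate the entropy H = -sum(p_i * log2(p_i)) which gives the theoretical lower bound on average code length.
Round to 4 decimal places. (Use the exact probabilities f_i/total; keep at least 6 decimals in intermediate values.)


Per-symbol terms -p_i * log2(p_i) with p_i = f_i/33:
  p = 6/33 = 0.181818: log2(p) = -2.459432, -p*log2(p) = 0.447169
  p = 13/33 = 0.393939: log2(p) = -1.343954, -p*log2(p) = 0.529437
  p = 1/33 = 0.030303: log2(p) = -5.044394, -p*log2(p) = 0.152860
  p = 13/33 = 0.393939: log2(p) = -1.343954, -p*log2(p) = 0.529437
H = 0.447169 + 0.529437 + 0.152860 + 0.529437 = 1.658903

H = 1.6589 bits/symbol


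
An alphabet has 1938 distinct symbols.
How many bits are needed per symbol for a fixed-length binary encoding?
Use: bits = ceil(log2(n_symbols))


log2(1938) = 10.9204
Bracket: 2^10 = 1024 < 1938 <= 2^11 = 2048
So ceil(log2(1938)) = 11

bits = ceil(log2(1938)) = ceil(10.9204) = 11 bits


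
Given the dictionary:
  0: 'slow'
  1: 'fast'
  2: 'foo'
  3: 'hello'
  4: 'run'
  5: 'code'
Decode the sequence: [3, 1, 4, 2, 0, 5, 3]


Look up each index in the dictionary:
  3 -> 'hello'
  1 -> 'fast'
  4 -> 'run'
  2 -> 'foo'
  0 -> 'slow'
  5 -> 'code'
  3 -> 'hello'

Decoded: "hello fast run foo slow code hello"


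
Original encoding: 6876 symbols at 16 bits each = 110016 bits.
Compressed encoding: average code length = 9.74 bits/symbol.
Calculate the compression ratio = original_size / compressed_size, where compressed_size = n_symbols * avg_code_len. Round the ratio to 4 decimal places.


original_size = n_symbols * orig_bits = 6876 * 16 = 110016 bits
compressed_size = n_symbols * avg_code_len = 6876 * 9.74 = 66972.24 bits
ratio = original_size / compressed_size = 110016 / 66972.24 = 1.6427

Compression ratio = 1.6427


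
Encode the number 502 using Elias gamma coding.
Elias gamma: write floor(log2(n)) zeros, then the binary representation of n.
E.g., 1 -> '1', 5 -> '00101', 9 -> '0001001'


num_bits = floor(log2(502)) + 1 = 9
leading_zeros = num_bits - 1 = 8
binary(502) = 111110110

Elias gamma(502) = '00000000' + '111110110' = 00000000111110110 (17 bits)


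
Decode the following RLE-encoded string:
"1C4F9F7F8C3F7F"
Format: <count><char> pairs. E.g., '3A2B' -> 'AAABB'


Expanding each <count><char> pair:
  1C -> 'C'
  4F -> 'FFFF'
  9F -> 'FFFFFFFFF'
  7F -> 'FFFFFFF'
  8C -> 'CCCCCCCC'
  3F -> 'FFF'
  7F -> 'FFFFFFF'

Decoded = CFFFFFFFFFFFFFFFFFFFFCCCCCCCCFFFFFFFFFF


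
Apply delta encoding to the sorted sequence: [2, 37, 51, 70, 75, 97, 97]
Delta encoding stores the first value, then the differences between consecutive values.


First value: 2
Deltas:
  37 - 2 = 35
  51 - 37 = 14
  70 - 51 = 19
  75 - 70 = 5
  97 - 75 = 22
  97 - 97 = 0


Delta encoded: [2, 35, 14, 19, 5, 22, 0]


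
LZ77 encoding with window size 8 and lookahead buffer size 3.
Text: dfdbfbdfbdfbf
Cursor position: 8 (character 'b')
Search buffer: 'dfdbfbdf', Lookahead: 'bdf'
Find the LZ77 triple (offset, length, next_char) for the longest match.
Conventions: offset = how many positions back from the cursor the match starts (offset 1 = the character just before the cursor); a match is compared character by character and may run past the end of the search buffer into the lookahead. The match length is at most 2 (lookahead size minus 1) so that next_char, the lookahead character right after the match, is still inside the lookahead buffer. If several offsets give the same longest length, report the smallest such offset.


Try each offset into the search buffer:
  offset=1 (pos 7, char 'f'): match length 0
  offset=2 (pos 6, char 'd'): match length 0
  offset=3 (pos 5, char 'b'): match length 2
  offset=4 (pos 4, char 'f'): match length 0
  offset=5 (pos 3, char 'b'): match length 1
  offset=6 (pos 2, char 'd'): match length 0
  offset=7 (pos 1, char 'f'): match length 0
  offset=8 (pos 0, char 'd'): match length 0
Longest match has length 2 at offset 3.
next_char = character at position 8 + 2 = 10 -> 'f'

Best match: offset=3, length=2 (matching 'bd' starting at position 5)
LZ77 triple: (3, 2, 'f')


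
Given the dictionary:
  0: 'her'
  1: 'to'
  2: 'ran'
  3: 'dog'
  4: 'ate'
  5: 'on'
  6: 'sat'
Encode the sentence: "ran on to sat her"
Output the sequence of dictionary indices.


Look up each word in the dictionary:
  'ran' -> 2
  'on' -> 5
  'to' -> 1
  'sat' -> 6
  'her' -> 0

Encoded: [2, 5, 1, 6, 0]


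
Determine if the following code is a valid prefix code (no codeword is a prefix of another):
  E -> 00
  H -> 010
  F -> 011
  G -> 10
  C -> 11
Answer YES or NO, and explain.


Checking each pair (does one codeword prefix another?):
  E='00' vs H='010': no prefix
  E='00' vs F='011': no prefix
  E='00' vs G='10': no prefix
  E='00' vs C='11': no prefix
  H='010' vs E='00': no prefix
  H='010' vs F='011': no prefix
  H='010' vs G='10': no prefix
  H='010' vs C='11': no prefix
  F='011' vs E='00': no prefix
  F='011' vs H='010': no prefix
  F='011' vs G='10': no prefix
  F='011' vs C='11': no prefix
  G='10' vs E='00': no prefix
  G='10' vs H='010': no prefix
  G='10' vs F='011': no prefix
  G='10' vs C='11': no prefix
  C='11' vs E='00': no prefix
  C='11' vs H='010': no prefix
  C='11' vs F='011': no prefix
  C='11' vs G='10': no prefix
No violation found over all pairs.

YES -- this is a valid prefix code. No codeword is a prefix of any other codeword.


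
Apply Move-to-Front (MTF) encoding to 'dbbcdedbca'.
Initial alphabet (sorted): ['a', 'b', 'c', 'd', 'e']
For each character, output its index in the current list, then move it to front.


MTF encoding:
'd': index 3 in ['a', 'b', 'c', 'd', 'e'] -> ['d', 'a', 'b', 'c', 'e']
'b': index 2 in ['d', 'a', 'b', 'c', 'e'] -> ['b', 'd', 'a', 'c', 'e']
'b': index 0 in ['b', 'd', 'a', 'c', 'e'] -> ['b', 'd', 'a', 'c', 'e']
'c': index 3 in ['b', 'd', 'a', 'c', 'e'] -> ['c', 'b', 'd', 'a', 'e']
'd': index 2 in ['c', 'b', 'd', 'a', 'e'] -> ['d', 'c', 'b', 'a', 'e']
'e': index 4 in ['d', 'c', 'b', 'a', 'e'] -> ['e', 'd', 'c', 'b', 'a']
'd': index 1 in ['e', 'd', 'c', 'b', 'a'] -> ['d', 'e', 'c', 'b', 'a']
'b': index 3 in ['d', 'e', 'c', 'b', 'a'] -> ['b', 'd', 'e', 'c', 'a']
'c': index 3 in ['b', 'd', 'e', 'c', 'a'] -> ['c', 'b', 'd', 'e', 'a']
'a': index 4 in ['c', 'b', 'd', 'e', 'a'] -> ['a', 'c', 'b', 'd', 'e']


Output: [3, 2, 0, 3, 2, 4, 1, 3, 3, 4]


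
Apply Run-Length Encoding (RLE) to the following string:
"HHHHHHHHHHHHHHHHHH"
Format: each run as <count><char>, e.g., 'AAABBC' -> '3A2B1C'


Scanning runs left to right:
  i=0: run of 'H' x 18 -> '18H'

RLE = 18H


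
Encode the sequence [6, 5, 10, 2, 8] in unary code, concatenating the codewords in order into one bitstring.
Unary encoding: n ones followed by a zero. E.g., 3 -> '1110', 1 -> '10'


Encode each number as n ones followed by a terminating 0:
  6 -> 1111110 (7 bits)
  5 -> 111110 (6 bits)
  10 -> 11111111110 (11 bits)
  2 -> 110 (3 bits)
  8 -> 111111110 (9 bits)
Total length = 7 + 6 + 11 + 3 + 9 = 36 bits.

Unary([6, 5, 10, 2, 8]) = 111111011111011111111110110111111110 (36 bits)


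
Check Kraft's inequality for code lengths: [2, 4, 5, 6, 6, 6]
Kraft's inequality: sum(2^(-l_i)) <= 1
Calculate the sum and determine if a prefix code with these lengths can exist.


Sum = 2^(-2) + 2^(-4) + 2^(-5) + 2^(-6) + 2^(-6) + 2^(-6)
    = 0.25 + 0.0625 + 0.03125 + 0.015625 + 0.015625 + 0.015625
    = 25/64 = 0.390625
Since 0.390625 <= 1, Kraft's inequality IS satisfied.
A prefix code with these lengths CAN exist.

Kraft sum = 0.390625. Satisfied.


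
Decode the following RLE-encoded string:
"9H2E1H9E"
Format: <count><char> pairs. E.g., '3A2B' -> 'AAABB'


Expanding each <count><char> pair:
  9H -> 'HHHHHHHHH'
  2E -> 'EE'
  1H -> 'H'
  9E -> 'EEEEEEEEE'

Decoded = HHHHHHHHHEEHEEEEEEEEE


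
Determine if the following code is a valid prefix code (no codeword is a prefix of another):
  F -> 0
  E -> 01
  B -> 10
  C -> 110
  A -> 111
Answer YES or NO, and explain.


Checking each pair (does one codeword prefix another?):
  F='0' vs E='01': prefix -- VIOLATION

NO -- this is NOT a valid prefix code. F (0) is a prefix of E (01).


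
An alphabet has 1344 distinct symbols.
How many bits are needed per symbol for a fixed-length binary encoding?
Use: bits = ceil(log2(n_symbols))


log2(1344) = 10.3923
Bracket: 2^10 = 1024 < 1344 <= 2^11 = 2048
So ceil(log2(1344)) = 11

bits = ceil(log2(1344)) = ceil(10.3923) = 11 bits


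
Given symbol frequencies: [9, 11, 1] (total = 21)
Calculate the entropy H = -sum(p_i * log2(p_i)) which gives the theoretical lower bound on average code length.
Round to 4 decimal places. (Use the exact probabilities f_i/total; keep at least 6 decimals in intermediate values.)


Per-symbol terms -p_i * log2(p_i) with p_i = f_i/21:
  p = 9/21 = 0.428571: log2(p) = -1.222392, -p*log2(p) = 0.523882
  p = 11/21 = 0.523810: log2(p) = -0.932886, -p*log2(p) = 0.488654
  p = 1/21 = 0.047619: log2(p) = -4.392317, -p*log2(p) = 0.209158
H = 0.523882 + 0.488654 + 0.209158 = 1.221694

H = 1.2217 bits/symbol


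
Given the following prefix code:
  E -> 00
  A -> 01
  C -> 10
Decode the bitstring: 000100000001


Decoding step by step:
Bits 00 -> E
Bits 01 -> A
Bits 00 -> E
Bits 00 -> E
Bits 00 -> E
Bits 01 -> A


Decoded message: EAEEEA


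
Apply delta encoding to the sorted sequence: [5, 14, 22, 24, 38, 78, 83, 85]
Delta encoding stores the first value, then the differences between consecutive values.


First value: 5
Deltas:
  14 - 5 = 9
  22 - 14 = 8
  24 - 22 = 2
  38 - 24 = 14
  78 - 38 = 40
  83 - 78 = 5
  85 - 83 = 2


Delta encoded: [5, 9, 8, 2, 14, 40, 5, 2]


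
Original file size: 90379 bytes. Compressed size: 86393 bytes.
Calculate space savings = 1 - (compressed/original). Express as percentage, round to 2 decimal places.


ratio = compressed/original = 86393/90379 = 0.955897
savings = 1 - ratio = 1 - 0.955897 = 0.044103
as a percentage: 0.044103 * 100 = 4.41%

Space savings = 1 - 86393/90379 = 4.41%


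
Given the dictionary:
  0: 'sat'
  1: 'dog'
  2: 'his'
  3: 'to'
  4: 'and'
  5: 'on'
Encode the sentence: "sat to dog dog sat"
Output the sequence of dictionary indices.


Look up each word in the dictionary:
  'sat' -> 0
  'to' -> 3
  'dog' -> 1
  'dog' -> 1
  'sat' -> 0

Encoded: [0, 3, 1, 1, 0]


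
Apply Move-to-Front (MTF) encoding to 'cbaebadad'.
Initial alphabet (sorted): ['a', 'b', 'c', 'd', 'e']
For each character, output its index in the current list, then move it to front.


MTF encoding:
'c': index 2 in ['a', 'b', 'c', 'd', 'e'] -> ['c', 'a', 'b', 'd', 'e']
'b': index 2 in ['c', 'a', 'b', 'd', 'e'] -> ['b', 'c', 'a', 'd', 'e']
'a': index 2 in ['b', 'c', 'a', 'd', 'e'] -> ['a', 'b', 'c', 'd', 'e']
'e': index 4 in ['a', 'b', 'c', 'd', 'e'] -> ['e', 'a', 'b', 'c', 'd']
'b': index 2 in ['e', 'a', 'b', 'c', 'd'] -> ['b', 'e', 'a', 'c', 'd']
'a': index 2 in ['b', 'e', 'a', 'c', 'd'] -> ['a', 'b', 'e', 'c', 'd']
'd': index 4 in ['a', 'b', 'e', 'c', 'd'] -> ['d', 'a', 'b', 'e', 'c']
'a': index 1 in ['d', 'a', 'b', 'e', 'c'] -> ['a', 'd', 'b', 'e', 'c']
'd': index 1 in ['a', 'd', 'b', 'e', 'c'] -> ['d', 'a', 'b', 'e', 'c']


Output: [2, 2, 2, 4, 2, 2, 4, 1, 1]


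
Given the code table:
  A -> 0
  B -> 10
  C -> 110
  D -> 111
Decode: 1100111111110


Decoding:
110 -> C
0 -> A
111 -> D
111 -> D
110 -> C


Result: CADDC


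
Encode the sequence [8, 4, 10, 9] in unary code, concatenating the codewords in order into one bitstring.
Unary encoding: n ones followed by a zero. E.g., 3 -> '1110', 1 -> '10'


Encode each number as n ones followed by a terminating 0:
  8 -> 111111110 (9 bits)
  4 -> 11110 (5 bits)
  10 -> 11111111110 (11 bits)
  9 -> 1111111110 (10 bits)
Total length = 9 + 5 + 11 + 10 = 35 bits.

Unary([8, 4, 10, 9]) = 11111111011110111111111101111111110 (35 bits)


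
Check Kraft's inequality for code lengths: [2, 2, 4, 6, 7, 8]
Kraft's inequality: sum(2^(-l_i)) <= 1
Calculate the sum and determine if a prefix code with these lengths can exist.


Sum = 2^(-2) + 2^(-2) + 2^(-4) + 2^(-6) + 2^(-7) + 2^(-8)
    = 0.25 + 0.25 + 0.0625 + 0.015625 + 0.0078125 + 0.00390625
    = 151/256 = 0.58984375
Since 0.58984375 <= 1, Kraft's inequality IS satisfied.
A prefix code with these lengths CAN exist.

Kraft sum = 0.58984375. Satisfied.


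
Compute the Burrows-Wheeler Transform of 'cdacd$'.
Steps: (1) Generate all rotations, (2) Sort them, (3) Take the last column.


Rotations (sorted):
  0: $cdacd -> last char: d
  1: acd$cd -> last char: d
  2: cd$cda -> last char: a
  3: cdacd$ -> last char: $
  4: d$cdac -> last char: c
  5: dacd$c -> last char: c


BWT = dda$cc


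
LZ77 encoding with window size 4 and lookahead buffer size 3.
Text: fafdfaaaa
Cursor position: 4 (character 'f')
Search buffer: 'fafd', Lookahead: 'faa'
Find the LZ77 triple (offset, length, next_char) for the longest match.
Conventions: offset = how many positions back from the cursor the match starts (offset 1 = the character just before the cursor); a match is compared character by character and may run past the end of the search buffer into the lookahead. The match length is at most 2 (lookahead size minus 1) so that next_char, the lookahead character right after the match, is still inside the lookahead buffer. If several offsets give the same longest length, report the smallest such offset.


Try each offset into the search buffer:
  offset=1 (pos 3, char 'd'): match length 0
  offset=2 (pos 2, char 'f'): match length 1
  offset=3 (pos 1, char 'a'): match length 0
  offset=4 (pos 0, char 'f'): match length 2
Longest match has length 2 at offset 4.
next_char = character at position 4 + 2 = 6 -> 'a'

Best match: offset=4, length=2 (matching 'fa' starting at position 0)
LZ77 triple: (4, 2, 'a')


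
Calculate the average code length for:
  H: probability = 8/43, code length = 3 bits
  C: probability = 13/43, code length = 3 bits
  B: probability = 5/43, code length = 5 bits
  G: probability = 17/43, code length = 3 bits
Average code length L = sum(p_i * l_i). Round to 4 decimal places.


Weighted contributions p_i * l_i:
  H: (8/43) * 3 = 24/43
  C: (13/43) * 3 = 39/43
  B: (5/43) * 5 = 25/43
  G: (17/43) * 3 = 51/43
Sum = (24 + 39 + 25 + 51)/43 = 139/43

L = 139/43 = 3.2326 bits/symbol


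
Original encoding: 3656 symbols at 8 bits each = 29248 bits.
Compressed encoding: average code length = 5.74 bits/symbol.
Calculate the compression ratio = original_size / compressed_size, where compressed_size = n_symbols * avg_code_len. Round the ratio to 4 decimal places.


original_size = n_symbols * orig_bits = 3656 * 8 = 29248 bits
compressed_size = n_symbols * avg_code_len = 3656 * 5.74 = 20985.44 bits
ratio = original_size / compressed_size = 29248 / 20985.44 = 1.3937

Compression ratio = 1.3937


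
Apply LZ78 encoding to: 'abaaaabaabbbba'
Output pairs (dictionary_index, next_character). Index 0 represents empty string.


LZ78 encoding steps:
Dictionary: {0: ''}
Step 1: w='' (idx 0), next='a' -> output (0, 'a'), add 'a' as idx 1
Step 2: w='' (idx 0), next='b' -> output (0, 'b'), add 'b' as idx 2
Step 3: w='a' (idx 1), next='a' -> output (1, 'a'), add 'aa' as idx 3
Step 4: w='aa' (idx 3), next='b' -> output (3, 'b'), add 'aab' as idx 4
Step 5: w='aab' (idx 4), next='b' -> output (4, 'b'), add 'aabb' as idx 5
Step 6: w='b' (idx 2), next='b' -> output (2, 'b'), add 'bb' as idx 6
Step 7: w='a' (idx 1), end of input -> output (1, '')


Encoded: [(0, 'a'), (0, 'b'), (1, 'a'), (3, 'b'), (4, 'b'), (2, 'b'), (1, '')]


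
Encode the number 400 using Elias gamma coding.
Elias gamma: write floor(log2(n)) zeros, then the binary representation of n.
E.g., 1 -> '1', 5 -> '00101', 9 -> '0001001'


num_bits = floor(log2(400)) + 1 = 9
leading_zeros = num_bits - 1 = 8
binary(400) = 110010000

Elias gamma(400) = '00000000' + '110010000' = 00000000110010000 (17 bits)


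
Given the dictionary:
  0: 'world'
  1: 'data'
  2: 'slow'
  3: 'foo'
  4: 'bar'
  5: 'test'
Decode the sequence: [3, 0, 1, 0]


Look up each index in the dictionary:
  3 -> 'foo'
  0 -> 'world'
  1 -> 'data'
  0 -> 'world'

Decoded: "foo world data world"


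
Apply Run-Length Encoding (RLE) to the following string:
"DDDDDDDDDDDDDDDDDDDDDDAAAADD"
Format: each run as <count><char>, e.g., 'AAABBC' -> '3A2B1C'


Scanning runs left to right:
  i=0: run of 'D' x 22 -> '22D'
  i=22: run of 'A' x 4 -> '4A'
  i=26: run of 'D' x 2 -> '2D'

RLE = 22D4A2D


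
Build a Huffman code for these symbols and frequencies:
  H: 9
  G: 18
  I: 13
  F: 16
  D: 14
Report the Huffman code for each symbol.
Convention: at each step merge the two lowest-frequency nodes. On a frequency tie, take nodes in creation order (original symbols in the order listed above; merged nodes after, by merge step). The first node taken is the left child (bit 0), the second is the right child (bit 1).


Huffman tree construction:
Step 1: Merge H(9) + I(13) = 22
Step 2: Merge D(14) + F(16) = 30
Step 3: Merge G(18) + (H+I)(22) = 40
Step 4: Merge (D+F)(30) + (G+(H+I))(40) = 70
Read each symbol's code off the tree from the root (left child = 0, right child = 1).

Codes:
  H: 110 (length 3)
  G: 10 (length 2)
  I: 111 (length 3)
  F: 01 (length 2)
  D: 00 (length 2)
Average code length: 162/70 = 2.3143 bits/symbol


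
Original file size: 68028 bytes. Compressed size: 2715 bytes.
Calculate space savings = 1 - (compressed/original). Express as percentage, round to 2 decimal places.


ratio = compressed/original = 2715/68028 = 0.03991
savings = 1 - ratio = 1 - 0.03991 = 0.96009
as a percentage: 0.96009 * 100 = 96.01%

Space savings = 1 - 2715/68028 = 96.01%


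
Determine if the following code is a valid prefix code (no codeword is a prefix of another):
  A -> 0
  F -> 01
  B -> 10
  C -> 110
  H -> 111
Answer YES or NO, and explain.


Checking each pair (does one codeword prefix another?):
  A='0' vs F='01': prefix -- VIOLATION

NO -- this is NOT a valid prefix code. A (0) is a prefix of F (01).


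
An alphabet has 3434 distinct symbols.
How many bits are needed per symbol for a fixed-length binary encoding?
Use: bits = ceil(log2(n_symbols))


log2(3434) = 11.7457
Bracket: 2^11 = 2048 < 3434 <= 2^12 = 4096
So ceil(log2(3434)) = 12

bits = ceil(log2(3434)) = ceil(11.7457) = 12 bits


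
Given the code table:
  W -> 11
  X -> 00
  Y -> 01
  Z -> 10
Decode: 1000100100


Decoding:
10 -> Z
00 -> X
10 -> Z
01 -> Y
00 -> X


Result: ZXZYX


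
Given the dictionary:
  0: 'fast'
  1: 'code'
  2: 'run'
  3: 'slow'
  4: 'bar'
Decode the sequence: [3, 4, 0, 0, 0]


Look up each index in the dictionary:
  3 -> 'slow'
  4 -> 'bar'
  0 -> 'fast'
  0 -> 'fast'
  0 -> 'fast'

Decoded: "slow bar fast fast fast"


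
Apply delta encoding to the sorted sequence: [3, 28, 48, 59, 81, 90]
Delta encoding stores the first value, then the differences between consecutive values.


First value: 3
Deltas:
  28 - 3 = 25
  48 - 28 = 20
  59 - 48 = 11
  81 - 59 = 22
  90 - 81 = 9


Delta encoded: [3, 25, 20, 11, 22, 9]


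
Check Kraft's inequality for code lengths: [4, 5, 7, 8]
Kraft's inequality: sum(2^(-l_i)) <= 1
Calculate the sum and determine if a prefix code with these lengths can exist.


Sum = 2^(-4) + 2^(-5) + 2^(-7) + 2^(-8)
    = 0.0625 + 0.03125 + 0.0078125 + 0.00390625
    = 27/256 = 0.10546875
Since 0.10546875 <= 1, Kraft's inequality IS satisfied.
A prefix code with these lengths CAN exist.

Kraft sum = 0.10546875. Satisfied.


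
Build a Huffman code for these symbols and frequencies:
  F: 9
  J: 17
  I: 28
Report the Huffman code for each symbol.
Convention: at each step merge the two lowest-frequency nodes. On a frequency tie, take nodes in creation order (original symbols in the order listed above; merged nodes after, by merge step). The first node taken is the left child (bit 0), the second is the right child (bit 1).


Huffman tree construction:
Step 1: Merge F(9) + J(17) = 26
Step 2: Merge (F+J)(26) + I(28) = 54
Read each symbol's code off the tree from the root (left child = 0, right child = 1).

Codes:
  F: 00 (length 2)
  J: 01 (length 2)
  I: 1 (length 1)
Average code length: 80/54 = 1.4815 bits/symbol


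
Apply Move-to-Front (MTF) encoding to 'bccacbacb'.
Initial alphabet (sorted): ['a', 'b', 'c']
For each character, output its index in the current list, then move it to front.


MTF encoding:
'b': index 1 in ['a', 'b', 'c'] -> ['b', 'a', 'c']
'c': index 2 in ['b', 'a', 'c'] -> ['c', 'b', 'a']
'c': index 0 in ['c', 'b', 'a'] -> ['c', 'b', 'a']
'a': index 2 in ['c', 'b', 'a'] -> ['a', 'c', 'b']
'c': index 1 in ['a', 'c', 'b'] -> ['c', 'a', 'b']
'b': index 2 in ['c', 'a', 'b'] -> ['b', 'c', 'a']
'a': index 2 in ['b', 'c', 'a'] -> ['a', 'b', 'c']
'c': index 2 in ['a', 'b', 'c'] -> ['c', 'a', 'b']
'b': index 2 in ['c', 'a', 'b'] -> ['b', 'c', 'a']


Output: [1, 2, 0, 2, 1, 2, 2, 2, 2]


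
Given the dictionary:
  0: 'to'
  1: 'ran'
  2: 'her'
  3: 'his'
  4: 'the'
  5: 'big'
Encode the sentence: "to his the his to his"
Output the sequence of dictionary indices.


Look up each word in the dictionary:
  'to' -> 0
  'his' -> 3
  'the' -> 4
  'his' -> 3
  'to' -> 0
  'his' -> 3

Encoded: [0, 3, 4, 3, 0, 3]


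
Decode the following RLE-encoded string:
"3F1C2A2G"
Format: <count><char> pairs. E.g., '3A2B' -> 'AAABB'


Expanding each <count><char> pair:
  3F -> 'FFF'
  1C -> 'C'
  2A -> 'AA'
  2G -> 'GG'

Decoded = FFFCAAGG


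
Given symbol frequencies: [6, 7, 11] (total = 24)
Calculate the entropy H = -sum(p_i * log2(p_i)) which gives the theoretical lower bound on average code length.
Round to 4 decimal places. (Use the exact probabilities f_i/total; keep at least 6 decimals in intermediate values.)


Per-symbol terms -p_i * log2(p_i) with p_i = f_i/24:
  p = 6/24 = 0.250000: log2(p) = -2.000000, -p*log2(p) = 0.500000
  p = 7/24 = 0.291667: log2(p) = -1.777608, -p*log2(p) = 0.518469
  p = 11/24 = 0.458333: log2(p) = -1.125531, -p*log2(p) = 0.515868
H = 0.500000 + 0.518469 + 0.515868 = 1.534337

H = 1.5343 bits/symbol


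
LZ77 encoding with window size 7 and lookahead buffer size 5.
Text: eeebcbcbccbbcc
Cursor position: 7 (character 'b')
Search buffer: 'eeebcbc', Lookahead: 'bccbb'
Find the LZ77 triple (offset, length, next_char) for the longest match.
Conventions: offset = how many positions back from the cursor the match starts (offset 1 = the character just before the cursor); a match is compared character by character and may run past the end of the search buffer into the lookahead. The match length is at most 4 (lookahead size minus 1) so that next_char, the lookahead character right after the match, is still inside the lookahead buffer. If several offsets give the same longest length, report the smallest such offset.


Try each offset into the search buffer:
  offset=1 (pos 6, char 'c'): match length 0
  offset=2 (pos 5, char 'b'): match length 2
  offset=3 (pos 4, char 'c'): match length 0
  offset=4 (pos 3, char 'b'): match length 2
  offset=5 (pos 2, char 'e'): match length 0
  offset=6 (pos 1, char 'e'): match length 0
  offset=7 (pos 0, char 'e'): match length 0
Longest match has length 2, found at offsets 2, 4; take the smallest, offset 2.
next_char = character at position 7 + 2 = 9 -> 'c'

Best match: offset=2, length=2 (matching 'bc' starting at position 5)
LZ77 triple: (2, 2, 'c')


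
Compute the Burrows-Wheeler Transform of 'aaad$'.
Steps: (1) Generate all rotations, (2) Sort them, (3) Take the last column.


Rotations (sorted):
  0: $aaad -> last char: d
  1: aaad$ -> last char: $
  2: aad$a -> last char: a
  3: ad$aa -> last char: a
  4: d$aaa -> last char: a


BWT = d$aaa


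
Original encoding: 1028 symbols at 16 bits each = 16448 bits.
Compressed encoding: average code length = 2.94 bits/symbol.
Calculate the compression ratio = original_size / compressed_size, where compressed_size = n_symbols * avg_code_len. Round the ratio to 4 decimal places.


original_size = n_symbols * orig_bits = 1028 * 16 = 16448 bits
compressed_size = n_symbols * avg_code_len = 1028 * 2.94 = 3022.32 bits
ratio = original_size / compressed_size = 16448 / 3022.32 = 5.4422

Compression ratio = 5.4422


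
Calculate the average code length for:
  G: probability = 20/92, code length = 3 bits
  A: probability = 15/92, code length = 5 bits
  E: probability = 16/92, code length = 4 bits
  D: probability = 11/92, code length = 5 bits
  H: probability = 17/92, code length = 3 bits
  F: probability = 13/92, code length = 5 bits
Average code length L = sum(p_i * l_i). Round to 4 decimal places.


Weighted contributions p_i * l_i:
  G: (20/92) * 3 = 60/92
  A: (15/92) * 5 = 75/92
  E: (16/92) * 4 = 64/92
  D: (11/92) * 5 = 55/92
  H: (17/92) * 3 = 51/92
  F: (13/92) * 5 = 65/92
Sum = (60 + 75 + 64 + 55 + 51 + 65)/92 = 370/92

L = 370/92 = 4.0217 bits/symbol


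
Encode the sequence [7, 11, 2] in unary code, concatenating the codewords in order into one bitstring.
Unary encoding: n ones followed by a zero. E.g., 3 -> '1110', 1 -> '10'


Encode each number as n ones followed by a terminating 0:
  7 -> 11111110 (8 bits)
  11 -> 111111111110 (12 bits)
  2 -> 110 (3 bits)
Total length = 8 + 12 + 3 = 23 bits.

Unary([7, 11, 2]) = 11111110111111111110110 (23 bits)


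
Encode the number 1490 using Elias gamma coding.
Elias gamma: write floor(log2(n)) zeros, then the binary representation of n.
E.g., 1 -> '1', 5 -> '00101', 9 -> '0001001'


num_bits = floor(log2(1490)) + 1 = 11
leading_zeros = num_bits - 1 = 10
binary(1490) = 10111010010

Elias gamma(1490) = '0000000000' + '10111010010' = 000000000010111010010 (21 bits)


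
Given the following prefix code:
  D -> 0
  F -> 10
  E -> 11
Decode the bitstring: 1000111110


Decoding step by step:
Bits 10 -> F
Bits 0 -> D
Bits 0 -> D
Bits 11 -> E
Bits 11 -> E
Bits 10 -> F


Decoded message: FDDEEF


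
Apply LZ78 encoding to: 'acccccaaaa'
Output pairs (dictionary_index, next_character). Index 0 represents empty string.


LZ78 encoding steps:
Dictionary: {0: ''}
Step 1: w='' (idx 0), next='a' -> output (0, 'a'), add 'a' as idx 1
Step 2: w='' (idx 0), next='c' -> output (0, 'c'), add 'c' as idx 2
Step 3: w='c' (idx 2), next='c' -> output (2, 'c'), add 'cc' as idx 3
Step 4: w='cc' (idx 3), next='a' -> output (3, 'a'), add 'cca' as idx 4
Step 5: w='a' (idx 1), next='a' -> output (1, 'a'), add 'aa' as idx 5
Step 6: w='a' (idx 1), end of input -> output (1, '')


Encoded: [(0, 'a'), (0, 'c'), (2, 'c'), (3, 'a'), (1, 'a'), (1, '')]


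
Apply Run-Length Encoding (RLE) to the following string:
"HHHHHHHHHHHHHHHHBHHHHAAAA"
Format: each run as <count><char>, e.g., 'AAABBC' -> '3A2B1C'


Scanning runs left to right:
  i=0: run of 'H' x 16 -> '16H'
  i=16: run of 'B' x 1 -> '1B'
  i=17: run of 'H' x 4 -> '4H'
  i=21: run of 'A' x 4 -> '4A'

RLE = 16H1B4H4A


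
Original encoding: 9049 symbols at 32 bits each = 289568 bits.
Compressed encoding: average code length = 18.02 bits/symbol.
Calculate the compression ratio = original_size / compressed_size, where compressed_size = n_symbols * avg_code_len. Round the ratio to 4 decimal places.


original_size = n_symbols * orig_bits = 9049 * 32 = 289568 bits
compressed_size = n_symbols * avg_code_len = 9049 * 18.02 = 163062.98 bits
ratio = original_size / compressed_size = 289568 / 163062.98 = 1.7758

Compression ratio = 1.7758


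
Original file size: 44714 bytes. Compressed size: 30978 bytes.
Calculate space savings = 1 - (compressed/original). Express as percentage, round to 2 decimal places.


ratio = compressed/original = 30978/44714 = 0.692803
savings = 1 - ratio = 1 - 0.692803 = 0.307197
as a percentage: 0.307197 * 100 = 30.72%

Space savings = 1 - 30978/44714 = 30.72%
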